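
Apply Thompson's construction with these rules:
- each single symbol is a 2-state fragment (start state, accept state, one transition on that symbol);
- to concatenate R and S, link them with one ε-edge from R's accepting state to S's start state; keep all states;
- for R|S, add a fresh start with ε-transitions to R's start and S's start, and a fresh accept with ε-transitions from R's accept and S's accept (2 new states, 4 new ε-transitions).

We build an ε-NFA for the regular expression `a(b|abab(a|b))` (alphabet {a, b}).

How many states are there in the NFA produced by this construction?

Building bottom-up:
Each of the 8 symbol leaves contributes a 2-state fragment.
  a|b — 6 states
  abab(a|b) — 14 states
  b|abab(a|b) — 18 states
  a(b|abab(a|b)) — 20 states

20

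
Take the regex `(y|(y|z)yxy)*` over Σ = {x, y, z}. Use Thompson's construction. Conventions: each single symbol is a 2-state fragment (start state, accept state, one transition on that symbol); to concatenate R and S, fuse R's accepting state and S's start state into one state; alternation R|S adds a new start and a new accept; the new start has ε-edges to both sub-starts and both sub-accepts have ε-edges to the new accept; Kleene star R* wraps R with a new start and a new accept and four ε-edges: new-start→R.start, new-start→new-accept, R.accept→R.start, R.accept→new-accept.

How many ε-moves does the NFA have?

12

Building bottom-up:
Each of the 6 symbol leaves contributes 0 ε-transitions.
  y|z : 4 ε-transitions
  (y|z)yxy : 4 ε-transitions
  y|(y|z)yxy : 8 ε-transitions
  (y|(y|z)yxy)* : 12 ε-transitions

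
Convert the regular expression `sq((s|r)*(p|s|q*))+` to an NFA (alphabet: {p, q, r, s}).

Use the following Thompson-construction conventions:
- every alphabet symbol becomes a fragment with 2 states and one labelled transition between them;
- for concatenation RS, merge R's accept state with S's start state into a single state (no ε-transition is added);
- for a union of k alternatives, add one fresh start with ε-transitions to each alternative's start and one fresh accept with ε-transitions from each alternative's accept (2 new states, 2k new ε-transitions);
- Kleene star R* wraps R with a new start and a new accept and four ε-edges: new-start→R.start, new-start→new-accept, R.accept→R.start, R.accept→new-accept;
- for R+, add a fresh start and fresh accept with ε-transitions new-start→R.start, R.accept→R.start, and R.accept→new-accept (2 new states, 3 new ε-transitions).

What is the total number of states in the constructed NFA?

21

Building bottom-up:
Each of the 7 symbol leaves contributes a 2-state fragment.
  s|r = 6 states
  (s|r)* = 8 states
  q* = 4 states
  p|s|q* = 10 states
  (s|r)*(p|s|q*) = 17 states
  ((s|r)*(p|s|q*))+ = 19 states
  sq((s|r)*(p|s|q*))+ = 21 states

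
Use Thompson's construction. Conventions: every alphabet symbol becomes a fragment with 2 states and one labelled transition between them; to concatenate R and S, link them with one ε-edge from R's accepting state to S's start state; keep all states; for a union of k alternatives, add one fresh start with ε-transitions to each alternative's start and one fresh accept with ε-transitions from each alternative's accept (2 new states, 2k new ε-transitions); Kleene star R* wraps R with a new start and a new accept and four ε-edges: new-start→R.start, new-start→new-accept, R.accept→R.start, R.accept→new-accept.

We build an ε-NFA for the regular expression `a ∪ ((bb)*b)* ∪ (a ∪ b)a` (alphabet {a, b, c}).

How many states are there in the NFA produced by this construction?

Per subexpression:
Each of the 7 symbol leaves contributes a 2-state fragment.
  bb → 4 states
  (bb)* → 6 states
  (bb)*b → 8 states
  ((bb)*b)* → 10 states
  a ∪ b → 6 states
  (a ∪ b)a → 8 states
  a ∪ ((bb)*b)* ∪ (a ∪ b)a → 22 states

22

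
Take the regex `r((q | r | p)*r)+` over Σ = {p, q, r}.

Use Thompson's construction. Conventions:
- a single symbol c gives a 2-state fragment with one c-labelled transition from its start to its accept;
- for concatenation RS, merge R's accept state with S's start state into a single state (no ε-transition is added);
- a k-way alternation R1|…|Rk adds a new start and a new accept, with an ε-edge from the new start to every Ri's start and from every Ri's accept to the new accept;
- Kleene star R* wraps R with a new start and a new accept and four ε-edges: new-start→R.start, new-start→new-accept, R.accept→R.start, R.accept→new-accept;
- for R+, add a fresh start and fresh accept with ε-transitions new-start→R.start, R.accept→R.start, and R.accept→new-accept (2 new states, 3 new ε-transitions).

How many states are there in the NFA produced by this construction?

14

By structural recursion:
Each of the 5 symbol leaves contributes a 2-state fragment.
  q | r | p : 8 states
  (q | r | p)* : 10 states
  (q | r | p)*r : 11 states
  ((q | r | p)*r)+ : 13 states
  r((q | r | p)*r)+ : 14 states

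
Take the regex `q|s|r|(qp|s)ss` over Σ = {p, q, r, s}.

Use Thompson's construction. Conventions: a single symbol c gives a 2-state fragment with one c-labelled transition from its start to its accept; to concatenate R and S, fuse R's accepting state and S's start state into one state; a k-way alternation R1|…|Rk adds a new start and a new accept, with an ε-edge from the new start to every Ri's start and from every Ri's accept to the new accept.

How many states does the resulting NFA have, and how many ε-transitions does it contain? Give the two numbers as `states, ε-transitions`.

17, 12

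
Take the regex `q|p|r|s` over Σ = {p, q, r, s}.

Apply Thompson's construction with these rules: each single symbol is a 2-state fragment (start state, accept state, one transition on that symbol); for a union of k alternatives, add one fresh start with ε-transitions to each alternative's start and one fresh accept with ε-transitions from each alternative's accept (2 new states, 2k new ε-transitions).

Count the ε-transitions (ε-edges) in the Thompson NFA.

Recursing over subexpressions:
Each of the 4 symbol leaves contributes 0 ε-transitions.
  q|p|r|s = 8 ε-transitions

8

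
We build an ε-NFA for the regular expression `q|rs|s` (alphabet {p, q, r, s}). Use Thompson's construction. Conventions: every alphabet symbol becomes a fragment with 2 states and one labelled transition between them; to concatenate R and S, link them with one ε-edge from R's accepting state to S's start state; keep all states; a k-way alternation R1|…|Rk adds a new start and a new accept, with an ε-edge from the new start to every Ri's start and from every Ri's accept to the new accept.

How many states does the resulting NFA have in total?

10

Per subexpression:
Each of the 4 symbol leaves contributes a 2-state fragment.
  rs = 4 states
  q|rs|s = 10 states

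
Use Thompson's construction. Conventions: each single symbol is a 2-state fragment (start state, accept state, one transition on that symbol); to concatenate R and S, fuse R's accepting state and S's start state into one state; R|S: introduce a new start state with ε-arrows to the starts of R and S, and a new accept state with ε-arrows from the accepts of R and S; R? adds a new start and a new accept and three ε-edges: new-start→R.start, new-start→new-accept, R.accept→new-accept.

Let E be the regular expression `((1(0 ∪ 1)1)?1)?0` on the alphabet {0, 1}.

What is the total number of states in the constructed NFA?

14

Building bottom-up:
Each of the 6 symbol leaves contributes a 2-state fragment.
  0 ∪ 1 = 6 states
  1(0 ∪ 1)1 = 8 states
  (1(0 ∪ 1)1)? = 10 states
  (1(0 ∪ 1)1)?1 = 11 states
  ((1(0 ∪ 1)1)?1)? = 13 states
  ((1(0 ∪ 1)1)?1)?0 = 14 states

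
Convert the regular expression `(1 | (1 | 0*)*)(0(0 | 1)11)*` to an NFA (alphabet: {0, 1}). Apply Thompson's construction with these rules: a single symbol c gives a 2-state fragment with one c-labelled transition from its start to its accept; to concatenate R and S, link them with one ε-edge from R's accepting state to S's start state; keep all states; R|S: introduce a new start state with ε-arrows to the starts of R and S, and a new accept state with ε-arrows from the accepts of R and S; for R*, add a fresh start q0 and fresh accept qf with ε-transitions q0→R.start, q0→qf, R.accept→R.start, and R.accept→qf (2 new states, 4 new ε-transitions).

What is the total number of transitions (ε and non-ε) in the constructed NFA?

Per subexpression:
Each of the 8 symbol leaves contributes 1 transition (1 symbol, 0 ε).
  0* — 5 transitions (1 symbol, 4 ε)
  1 | 0* — 10 transitions (2 symbol, 8 ε)
  (1 | 0*)* — 14 transitions (2 symbol, 12 ε)
  1 | (1 | 0*)* — 19 transitions (3 symbol, 16 ε)
  0 | 1 — 6 transitions (2 symbol, 4 ε)
  0(0 | 1)11 — 12 transitions (5 symbol, 7 ε)
  (0(0 | 1)11)* — 16 transitions (5 symbol, 11 ε)
  (1 | (1 | 0*)*)(0(0 | 1)11)* — 36 transitions (8 symbol, 28 ε)

36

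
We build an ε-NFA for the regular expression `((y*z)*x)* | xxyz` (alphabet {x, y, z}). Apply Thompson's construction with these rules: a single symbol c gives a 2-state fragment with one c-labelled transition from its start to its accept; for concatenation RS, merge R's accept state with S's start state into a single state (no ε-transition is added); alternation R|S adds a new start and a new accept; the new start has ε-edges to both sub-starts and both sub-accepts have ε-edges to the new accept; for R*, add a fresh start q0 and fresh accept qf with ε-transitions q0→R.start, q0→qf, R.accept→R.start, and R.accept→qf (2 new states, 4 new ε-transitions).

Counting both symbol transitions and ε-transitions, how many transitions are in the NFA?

By structural recursion:
Each of the 7 symbol leaves contributes 1 transition (1 symbol, 0 ε).
  y* — 5 transitions (1 symbol, 4 ε)
  y*z — 6 transitions (2 symbol, 4 ε)
  (y*z)* — 10 transitions (2 symbol, 8 ε)
  (y*z)*x — 11 transitions (3 symbol, 8 ε)
  ((y*z)*x)* — 15 transitions (3 symbol, 12 ε)
  xxyz — 4 transitions (4 symbol, 0 ε)
  ((y*z)*x)* | xxyz — 23 transitions (7 symbol, 16 ε)

23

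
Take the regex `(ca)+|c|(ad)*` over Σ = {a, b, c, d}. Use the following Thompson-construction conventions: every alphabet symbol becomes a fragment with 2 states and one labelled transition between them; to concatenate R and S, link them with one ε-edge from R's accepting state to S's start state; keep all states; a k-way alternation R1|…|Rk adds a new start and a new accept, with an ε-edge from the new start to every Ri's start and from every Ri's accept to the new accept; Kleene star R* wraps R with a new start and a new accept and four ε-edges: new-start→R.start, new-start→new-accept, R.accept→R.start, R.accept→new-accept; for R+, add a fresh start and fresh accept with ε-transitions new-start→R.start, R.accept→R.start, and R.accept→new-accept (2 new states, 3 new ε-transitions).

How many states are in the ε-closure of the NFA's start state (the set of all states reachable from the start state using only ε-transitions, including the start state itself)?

8

Compute the ε-closure size of each fragment's start state recursively; a symbol fragment's start has no outgoing ε-edge, so its closure is just itself (size 1).
  ca : |closure| equals the left operand's closure size = 1 (its accept is not ε-reachable, so the closure stops there)
  (ca)+ : |closure| = 1 + 1 = 2 (the body doesn't accept ε, so the new accept is not reached)
  ad : same as the first factor's closure: |closure| = 1
  (ad)* : new start has ε-edges to the inner start and to the new accept, so |closure| = 2 + 1 = 3
  (ca)+|c|(ad)* : new start ε-reaches every alternative's start; at least one alternative accepts ε, so the union's new accept is reached too: |closure| = 1 + 2 + 1 + 3 + 1 = 8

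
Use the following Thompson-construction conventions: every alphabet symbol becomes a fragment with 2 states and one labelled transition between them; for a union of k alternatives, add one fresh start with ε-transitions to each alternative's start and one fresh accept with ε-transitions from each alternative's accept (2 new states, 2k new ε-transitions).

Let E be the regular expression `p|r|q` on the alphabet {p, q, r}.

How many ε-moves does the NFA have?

Bottom-up over the parse tree:
Each of the 3 symbol leaves contributes 0 ε-transitions.
  p|r|q → 6 ε-transitions

6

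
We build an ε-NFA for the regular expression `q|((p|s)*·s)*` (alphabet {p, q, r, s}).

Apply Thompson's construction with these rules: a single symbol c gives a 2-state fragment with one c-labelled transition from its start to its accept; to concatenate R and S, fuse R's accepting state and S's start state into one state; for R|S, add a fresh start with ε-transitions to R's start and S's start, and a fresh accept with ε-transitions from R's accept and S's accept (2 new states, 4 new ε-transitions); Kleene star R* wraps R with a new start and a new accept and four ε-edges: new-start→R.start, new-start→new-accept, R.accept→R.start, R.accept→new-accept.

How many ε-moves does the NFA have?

By structural recursion:
Each of the 4 symbol leaves contributes 0 ε-transitions.
  p|s — 4 ε-transitions
  (p|s)* — 8 ε-transitions
  (p|s)*·s — 8 ε-transitions
  ((p|s)*·s)* — 12 ε-transitions
  q|((p|s)*·s)* — 16 ε-transitions

16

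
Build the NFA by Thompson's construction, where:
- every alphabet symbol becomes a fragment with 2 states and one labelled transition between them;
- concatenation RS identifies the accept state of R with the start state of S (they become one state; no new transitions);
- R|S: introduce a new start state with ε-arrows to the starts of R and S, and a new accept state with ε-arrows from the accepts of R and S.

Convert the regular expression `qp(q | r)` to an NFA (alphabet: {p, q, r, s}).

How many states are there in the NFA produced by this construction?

8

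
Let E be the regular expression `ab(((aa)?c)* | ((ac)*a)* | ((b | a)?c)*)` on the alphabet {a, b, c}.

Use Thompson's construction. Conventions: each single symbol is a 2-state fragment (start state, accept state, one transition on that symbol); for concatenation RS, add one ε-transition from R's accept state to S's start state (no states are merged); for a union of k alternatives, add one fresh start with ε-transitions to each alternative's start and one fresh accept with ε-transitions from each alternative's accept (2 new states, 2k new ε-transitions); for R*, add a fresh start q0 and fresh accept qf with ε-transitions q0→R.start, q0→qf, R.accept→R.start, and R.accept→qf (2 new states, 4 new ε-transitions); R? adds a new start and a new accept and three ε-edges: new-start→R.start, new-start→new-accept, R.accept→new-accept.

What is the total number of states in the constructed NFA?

Bottom-up over the parse tree:
Each of the 11 symbol leaves contributes a 2-state fragment.
  aa — 4 states
  (aa)? — 6 states
  (aa)?c — 8 states
  ((aa)?c)* — 10 states
  ac — 4 states
  (ac)* — 6 states
  (ac)*a — 8 states
  ((ac)*a)* — 10 states
  b | a — 6 states
  (b | a)? — 8 states
  (b | a)?c — 10 states
  ((b | a)?c)* — 12 states
  ((aa)?c)* | ((ac)*a)* | ((b | a)?c)* — 34 states
  ab(((aa)?c)* | ((ac)*a)* | ((b | a)?c)*) — 38 states

38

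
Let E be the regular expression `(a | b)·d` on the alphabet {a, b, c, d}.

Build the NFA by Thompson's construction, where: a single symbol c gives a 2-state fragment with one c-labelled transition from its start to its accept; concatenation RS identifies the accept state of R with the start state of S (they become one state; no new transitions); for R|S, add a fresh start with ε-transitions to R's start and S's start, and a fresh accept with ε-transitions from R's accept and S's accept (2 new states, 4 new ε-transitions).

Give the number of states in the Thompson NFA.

7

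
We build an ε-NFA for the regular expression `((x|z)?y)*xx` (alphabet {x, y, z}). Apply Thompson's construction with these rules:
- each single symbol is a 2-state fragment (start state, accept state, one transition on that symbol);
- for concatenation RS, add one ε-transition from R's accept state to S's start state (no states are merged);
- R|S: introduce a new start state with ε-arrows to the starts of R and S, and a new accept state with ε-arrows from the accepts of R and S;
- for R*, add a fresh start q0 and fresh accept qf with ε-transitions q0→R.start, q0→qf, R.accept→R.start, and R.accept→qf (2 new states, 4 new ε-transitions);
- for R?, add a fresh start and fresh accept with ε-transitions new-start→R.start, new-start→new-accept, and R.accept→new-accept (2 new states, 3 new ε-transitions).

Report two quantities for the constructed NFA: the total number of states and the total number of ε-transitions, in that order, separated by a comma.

By structural recursion:
Each of the 5 symbol leaves contributes 2 states and 0 ε-transitions.
  x|z = 6 states, 4 ε-transitions
  (x|z)? = 8 states, 7 ε-transitions
  (x|z)?y = 10 states, 8 ε-transitions
  ((x|z)?y)* = 12 states, 12 ε-transitions
  ((x|z)?y)*xx = 16 states, 14 ε-transitions

16, 14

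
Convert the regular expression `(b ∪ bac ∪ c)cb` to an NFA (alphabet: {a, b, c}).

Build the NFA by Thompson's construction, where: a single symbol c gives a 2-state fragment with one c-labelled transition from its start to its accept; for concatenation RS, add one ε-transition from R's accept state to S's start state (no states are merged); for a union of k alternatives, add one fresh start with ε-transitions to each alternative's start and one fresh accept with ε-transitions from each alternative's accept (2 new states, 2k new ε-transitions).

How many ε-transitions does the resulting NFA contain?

By structural recursion:
Each of the 7 symbol leaves contributes 0 ε-transitions.
  bac → 2 ε-transitions
  b ∪ bac ∪ c → 8 ε-transitions
  (b ∪ bac ∪ c)cb → 10 ε-transitions

10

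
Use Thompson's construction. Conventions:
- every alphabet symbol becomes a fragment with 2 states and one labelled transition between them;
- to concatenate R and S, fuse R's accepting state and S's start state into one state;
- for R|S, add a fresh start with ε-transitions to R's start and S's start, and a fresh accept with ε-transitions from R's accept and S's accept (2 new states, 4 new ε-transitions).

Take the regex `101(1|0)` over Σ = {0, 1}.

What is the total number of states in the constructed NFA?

9

Building bottom-up:
Each of the 5 symbol leaves contributes a 2-state fragment.
  1|0 → 6 states
  101(1|0) → 9 states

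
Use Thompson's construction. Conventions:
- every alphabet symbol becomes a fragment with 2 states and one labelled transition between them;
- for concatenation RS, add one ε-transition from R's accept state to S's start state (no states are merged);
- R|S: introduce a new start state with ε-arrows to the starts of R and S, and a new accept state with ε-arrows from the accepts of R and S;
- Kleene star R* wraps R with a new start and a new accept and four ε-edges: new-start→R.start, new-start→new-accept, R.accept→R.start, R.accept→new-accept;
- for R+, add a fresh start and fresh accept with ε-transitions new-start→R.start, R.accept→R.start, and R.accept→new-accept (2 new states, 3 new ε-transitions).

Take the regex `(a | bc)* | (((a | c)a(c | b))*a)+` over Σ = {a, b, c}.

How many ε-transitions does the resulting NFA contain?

Bottom-up over the parse tree:
Each of the 9 symbol leaves contributes 0 ε-transitions.
  bc = 1 ε-transition
  a | bc = 5 ε-transitions
  (a | bc)* = 9 ε-transitions
  a | c = 4 ε-transitions
  c | b = 4 ε-transitions
  (a | c)a(c | b) = 10 ε-transitions
  ((a | c)a(c | b))* = 14 ε-transitions
  ((a | c)a(c | b))*a = 15 ε-transitions
  (((a | c)a(c | b))*a)+ = 18 ε-transitions
  (a | bc)* | (((a | c)a(c | b))*a)+ = 31 ε-transitions

31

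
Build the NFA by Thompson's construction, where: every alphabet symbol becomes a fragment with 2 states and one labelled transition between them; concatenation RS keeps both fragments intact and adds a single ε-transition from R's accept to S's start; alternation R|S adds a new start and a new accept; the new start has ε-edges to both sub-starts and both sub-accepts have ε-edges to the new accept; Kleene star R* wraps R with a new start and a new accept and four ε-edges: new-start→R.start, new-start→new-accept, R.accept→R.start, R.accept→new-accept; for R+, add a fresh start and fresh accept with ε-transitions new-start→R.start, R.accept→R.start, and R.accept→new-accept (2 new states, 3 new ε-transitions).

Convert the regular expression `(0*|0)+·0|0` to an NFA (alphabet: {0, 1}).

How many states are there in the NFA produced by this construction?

16

Building bottom-up:
Each of the 4 symbol leaves contributes a 2-state fragment.
  0* → 4 states
  0*|0 → 8 states
  (0*|0)+ → 10 states
  (0*|0)+·0 → 12 states
  (0*|0)+·0|0 → 16 states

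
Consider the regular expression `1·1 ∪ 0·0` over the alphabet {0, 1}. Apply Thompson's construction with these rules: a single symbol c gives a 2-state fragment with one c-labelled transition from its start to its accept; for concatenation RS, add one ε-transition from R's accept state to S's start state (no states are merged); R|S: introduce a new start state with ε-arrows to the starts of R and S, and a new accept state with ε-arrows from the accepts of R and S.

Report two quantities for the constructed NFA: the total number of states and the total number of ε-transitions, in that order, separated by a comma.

By structural recursion:
Each of the 4 symbol leaves contributes 2 states and 0 ε-transitions.
  1·1 — 4 states, 1 ε-transition
  0·0 — 4 states, 1 ε-transition
  1·1 ∪ 0·0 — 10 states, 6 ε-transitions

10, 6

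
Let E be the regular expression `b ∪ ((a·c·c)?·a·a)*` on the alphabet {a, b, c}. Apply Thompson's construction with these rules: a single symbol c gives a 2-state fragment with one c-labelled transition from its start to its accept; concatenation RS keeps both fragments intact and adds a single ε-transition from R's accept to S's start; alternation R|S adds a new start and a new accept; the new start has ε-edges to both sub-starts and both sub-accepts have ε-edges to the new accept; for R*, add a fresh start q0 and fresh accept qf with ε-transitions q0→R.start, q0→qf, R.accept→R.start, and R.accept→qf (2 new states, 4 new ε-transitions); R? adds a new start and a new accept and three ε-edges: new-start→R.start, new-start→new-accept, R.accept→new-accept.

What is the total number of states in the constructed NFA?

18

Bottom-up over the parse tree:
Each of the 6 symbol leaves contributes a 2-state fragment.
  a·c·c — 6 states
  (a·c·c)? — 8 states
  (a·c·c)?·a·a — 12 states
  ((a·c·c)?·a·a)* — 14 states
  b ∪ ((a·c·c)?·a·a)* — 18 states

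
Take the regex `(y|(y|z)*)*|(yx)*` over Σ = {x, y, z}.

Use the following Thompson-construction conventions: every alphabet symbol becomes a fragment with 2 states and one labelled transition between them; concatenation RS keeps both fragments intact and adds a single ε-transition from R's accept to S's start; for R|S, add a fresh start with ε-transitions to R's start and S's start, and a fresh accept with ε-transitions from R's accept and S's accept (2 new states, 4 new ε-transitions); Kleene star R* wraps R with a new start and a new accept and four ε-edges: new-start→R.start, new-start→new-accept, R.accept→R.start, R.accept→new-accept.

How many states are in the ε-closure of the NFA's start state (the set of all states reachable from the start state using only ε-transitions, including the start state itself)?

Work bottom-up. For each fragment F, track |ε-closure(F.start)| and whether F's accept lies in that closure (i.e. whether F accepts ε). A single-symbol fragment has closure size 1 and does not accept ε.
  y|z : |closure| = 1 + 1 + 1 = 3 (the new accept is not ε-reachable since no branch accepts ε)
  (y|z)* : the star's fresh start ε-reaches both the body's start and the fresh accept: |closure| = 2 + 3 = 5
  y|(y|z)* : |closure| = 1 (new start) + (1 + 5) + 1 (new accept, since some branch ε-reaches its own accept) = 8
  (y|(y|z)*)* : |closure| = 1 (new start) + 8 (body) + 1 (new accept) = 10
  yx : same as the first factor's closure: |closure| = 1
  (yx)* : |closure| = 1 (new start) + 1 (body) + 1 (new accept) = 3
  (y|(y|z)*)*|(yx)* : |closure| = 1 (new start) + (10 + 3) + 1 (new accept, since some branch ε-reaches its own accept) = 15

15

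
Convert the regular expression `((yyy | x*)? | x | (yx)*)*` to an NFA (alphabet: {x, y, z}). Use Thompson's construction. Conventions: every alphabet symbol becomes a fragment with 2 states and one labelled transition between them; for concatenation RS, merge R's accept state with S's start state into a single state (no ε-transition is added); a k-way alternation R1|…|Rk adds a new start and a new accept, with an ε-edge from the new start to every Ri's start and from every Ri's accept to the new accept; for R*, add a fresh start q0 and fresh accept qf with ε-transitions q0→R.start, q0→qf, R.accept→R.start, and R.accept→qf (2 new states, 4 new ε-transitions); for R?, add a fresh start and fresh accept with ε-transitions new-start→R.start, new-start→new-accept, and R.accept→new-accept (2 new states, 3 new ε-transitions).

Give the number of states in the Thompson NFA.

23

By structural recursion:
Each of the 7 symbol leaves contributes a 2-state fragment.
  yyy — 4 states
  x* — 4 states
  yyy | x* — 10 states
  (yyy | x*)? — 12 states
  yx — 3 states
  (yx)* — 5 states
  (yyy | x*)? | x | (yx)* — 21 states
  ((yyy | x*)? | x | (yx)*)* — 23 states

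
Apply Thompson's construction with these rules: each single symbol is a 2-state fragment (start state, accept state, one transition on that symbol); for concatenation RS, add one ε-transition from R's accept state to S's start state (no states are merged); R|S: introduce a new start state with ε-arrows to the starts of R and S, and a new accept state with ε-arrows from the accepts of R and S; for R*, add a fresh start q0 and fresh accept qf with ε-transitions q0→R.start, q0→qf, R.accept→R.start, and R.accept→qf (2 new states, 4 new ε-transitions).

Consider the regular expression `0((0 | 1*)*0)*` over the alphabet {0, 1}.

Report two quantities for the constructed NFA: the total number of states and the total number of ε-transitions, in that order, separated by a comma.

16, 18

By structural recursion:
Each of the 4 symbol leaves contributes 2 states and 0 ε-transitions.
  1* : 4 states, 4 ε-transitions
  0 | 1* : 8 states, 8 ε-transitions
  (0 | 1*)* : 10 states, 12 ε-transitions
  (0 | 1*)*0 : 12 states, 13 ε-transitions
  ((0 | 1*)*0)* : 14 states, 17 ε-transitions
  0((0 | 1*)*0)* : 16 states, 18 ε-transitions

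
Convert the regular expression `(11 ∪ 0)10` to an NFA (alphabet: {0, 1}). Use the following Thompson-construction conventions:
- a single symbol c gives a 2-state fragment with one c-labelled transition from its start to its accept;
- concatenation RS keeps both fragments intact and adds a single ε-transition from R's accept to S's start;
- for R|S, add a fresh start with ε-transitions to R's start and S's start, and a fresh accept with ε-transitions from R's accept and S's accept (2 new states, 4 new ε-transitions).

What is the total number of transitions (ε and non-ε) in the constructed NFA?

By structural recursion:
Each of the 5 symbol leaves contributes 1 transition (1 symbol, 0 ε).
  11 → 3 transitions (2 symbol, 1 ε)
  11 ∪ 0 → 8 transitions (3 symbol, 5 ε)
  (11 ∪ 0)10 → 12 transitions (5 symbol, 7 ε)

12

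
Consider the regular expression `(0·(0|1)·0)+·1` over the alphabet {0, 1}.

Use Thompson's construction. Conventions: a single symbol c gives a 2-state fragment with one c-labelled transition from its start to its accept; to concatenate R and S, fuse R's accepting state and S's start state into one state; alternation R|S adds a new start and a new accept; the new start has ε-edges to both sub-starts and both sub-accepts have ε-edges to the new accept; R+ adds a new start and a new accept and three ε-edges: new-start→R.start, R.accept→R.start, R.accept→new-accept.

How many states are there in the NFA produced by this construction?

Bottom-up over the parse tree:
Each of the 5 symbol leaves contributes a 2-state fragment.
  0|1 → 6 states
  0·(0|1)·0 → 8 states
  (0·(0|1)·0)+ → 10 states
  (0·(0|1)·0)+·1 → 11 states

11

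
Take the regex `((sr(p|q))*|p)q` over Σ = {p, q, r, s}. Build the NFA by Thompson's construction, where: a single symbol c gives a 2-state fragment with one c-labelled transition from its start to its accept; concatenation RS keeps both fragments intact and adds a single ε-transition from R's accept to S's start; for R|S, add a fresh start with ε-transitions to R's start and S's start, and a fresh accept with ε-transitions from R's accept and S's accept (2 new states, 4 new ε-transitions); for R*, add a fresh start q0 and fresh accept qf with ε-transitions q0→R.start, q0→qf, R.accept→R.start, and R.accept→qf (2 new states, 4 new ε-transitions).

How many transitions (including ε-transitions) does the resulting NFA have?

21

Bottom-up over the parse tree:
Each of the 6 symbol leaves contributes 1 transition (1 symbol, 0 ε).
  p|q — 6 transitions (2 symbol, 4 ε)
  sr(p|q) — 10 transitions (4 symbol, 6 ε)
  (sr(p|q))* — 14 transitions (4 symbol, 10 ε)
  (sr(p|q))*|p — 19 transitions (5 symbol, 14 ε)
  ((sr(p|q))*|p)q — 21 transitions (6 symbol, 15 ε)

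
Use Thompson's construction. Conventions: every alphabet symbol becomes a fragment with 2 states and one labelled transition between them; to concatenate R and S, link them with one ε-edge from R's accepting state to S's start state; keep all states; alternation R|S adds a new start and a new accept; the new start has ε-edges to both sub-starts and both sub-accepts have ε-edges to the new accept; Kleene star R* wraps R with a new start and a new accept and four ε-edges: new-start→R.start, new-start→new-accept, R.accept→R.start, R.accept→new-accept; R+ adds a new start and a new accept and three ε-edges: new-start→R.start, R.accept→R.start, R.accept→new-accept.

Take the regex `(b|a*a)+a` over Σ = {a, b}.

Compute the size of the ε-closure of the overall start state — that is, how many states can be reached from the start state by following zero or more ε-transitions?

7

Let C(F) = |ε-closure(F.start)| within fragment F, and note whether F accepts ε. Symbol fragments have C = 1 and do not accept ε. Then:
  a* : the star's fresh start ε-reaches both the body's start and the fresh accept: |closure| = 2 + 1 = 3
  a*a : the left operand accepts ε, so the closure extends into the next operand (via the concat ε-link); |closure| = 3 + 1 = 4
  b|a*a : |closure| = 1 + 1 + 4 = 6 (the new accept is not ε-reachable since no branch accepts ε)
  (b|a*a)+ : |closure| = 1 + 6 = 7 (the body doesn't accept ε, so the new accept is not reached)
  (b|a*a)+a : same as the first factor's closure: |closure| = 7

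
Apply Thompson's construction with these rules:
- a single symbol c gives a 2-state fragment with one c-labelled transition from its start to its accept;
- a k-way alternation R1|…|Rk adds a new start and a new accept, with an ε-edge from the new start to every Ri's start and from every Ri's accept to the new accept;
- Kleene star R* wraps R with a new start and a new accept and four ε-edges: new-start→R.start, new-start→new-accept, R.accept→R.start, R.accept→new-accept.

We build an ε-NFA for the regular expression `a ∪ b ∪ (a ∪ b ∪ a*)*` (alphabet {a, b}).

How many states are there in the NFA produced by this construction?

18

Bottom-up over the parse tree:
Each of the 5 symbol leaves contributes a 2-state fragment.
  a* — 4 states
  a ∪ b ∪ a* — 10 states
  (a ∪ b ∪ a*)* — 12 states
  a ∪ b ∪ (a ∪ b ∪ a*)* — 18 states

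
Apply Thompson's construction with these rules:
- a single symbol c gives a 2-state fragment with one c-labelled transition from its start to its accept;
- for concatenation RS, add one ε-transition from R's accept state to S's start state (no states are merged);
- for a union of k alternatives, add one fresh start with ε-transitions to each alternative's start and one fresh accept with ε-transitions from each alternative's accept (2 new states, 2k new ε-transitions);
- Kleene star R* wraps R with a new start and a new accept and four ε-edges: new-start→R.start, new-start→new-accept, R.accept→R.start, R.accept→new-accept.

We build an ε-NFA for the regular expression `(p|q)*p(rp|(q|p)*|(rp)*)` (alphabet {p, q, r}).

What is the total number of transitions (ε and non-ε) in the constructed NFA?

By structural recursion:
Each of the 9 symbol leaves contributes 1 transition (1 symbol, 0 ε).
  p|q → 6 transitions (2 symbol, 4 ε)
  (p|q)* → 10 transitions (2 symbol, 8 ε)
  rp → 3 transitions (2 symbol, 1 ε)
  q|p → 6 transitions (2 symbol, 4 ε)
  (q|p)* → 10 transitions (2 symbol, 8 ε)
  rp → 3 transitions (2 symbol, 1 ε)
  (rp)* → 7 transitions (2 symbol, 5 ε)
  rp|(q|p)*|(rp)* → 26 transitions (6 symbol, 20 ε)
  (p|q)*p(rp|(q|p)*|(rp)*) → 39 transitions (9 symbol, 30 ε)

39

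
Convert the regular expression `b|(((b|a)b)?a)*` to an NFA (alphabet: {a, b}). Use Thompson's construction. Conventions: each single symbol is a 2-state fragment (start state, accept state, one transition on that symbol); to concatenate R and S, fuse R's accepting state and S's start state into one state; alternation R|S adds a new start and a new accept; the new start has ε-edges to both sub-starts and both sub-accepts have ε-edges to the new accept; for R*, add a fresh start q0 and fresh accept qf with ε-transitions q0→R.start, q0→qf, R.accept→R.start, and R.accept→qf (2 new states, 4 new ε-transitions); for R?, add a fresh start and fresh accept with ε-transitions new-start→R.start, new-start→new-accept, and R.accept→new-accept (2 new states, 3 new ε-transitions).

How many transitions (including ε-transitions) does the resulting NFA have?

20

Per subexpression:
Each of the 5 symbol leaves contributes 1 transition (1 symbol, 0 ε).
  b|a → 6 transitions (2 symbol, 4 ε)
  (b|a)b → 7 transitions (3 symbol, 4 ε)
  ((b|a)b)? → 10 transitions (3 symbol, 7 ε)
  ((b|a)b)?a → 11 transitions (4 symbol, 7 ε)
  (((b|a)b)?a)* → 15 transitions (4 symbol, 11 ε)
  b|(((b|a)b)?a)* → 20 transitions (5 symbol, 15 ε)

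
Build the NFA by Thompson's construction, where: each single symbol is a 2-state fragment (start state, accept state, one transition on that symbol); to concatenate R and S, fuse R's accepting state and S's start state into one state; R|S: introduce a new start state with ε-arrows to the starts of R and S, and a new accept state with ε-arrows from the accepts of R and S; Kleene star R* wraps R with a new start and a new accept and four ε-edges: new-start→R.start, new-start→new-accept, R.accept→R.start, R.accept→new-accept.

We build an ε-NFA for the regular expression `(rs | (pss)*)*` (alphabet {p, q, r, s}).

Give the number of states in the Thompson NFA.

By structural recursion:
Each of the 5 symbol leaves contributes a 2-state fragment.
  rs : 3 states
  pss : 4 states
  (pss)* : 6 states
  rs | (pss)* : 11 states
  (rs | (pss)*)* : 13 states

13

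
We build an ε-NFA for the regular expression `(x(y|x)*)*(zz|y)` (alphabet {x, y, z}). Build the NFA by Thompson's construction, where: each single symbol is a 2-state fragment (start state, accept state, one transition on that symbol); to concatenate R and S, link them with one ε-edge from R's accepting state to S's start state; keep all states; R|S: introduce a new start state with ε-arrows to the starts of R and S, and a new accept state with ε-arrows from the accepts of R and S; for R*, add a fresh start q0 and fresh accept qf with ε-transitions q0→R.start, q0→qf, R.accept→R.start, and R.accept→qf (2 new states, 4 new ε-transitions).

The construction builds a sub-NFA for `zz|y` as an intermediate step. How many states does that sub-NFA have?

8

Fragment for `zz|y`:
Each of the 3 symbol leaves contributes a 2-state fragment.
  zz = 4 states
  zz|y = 8 states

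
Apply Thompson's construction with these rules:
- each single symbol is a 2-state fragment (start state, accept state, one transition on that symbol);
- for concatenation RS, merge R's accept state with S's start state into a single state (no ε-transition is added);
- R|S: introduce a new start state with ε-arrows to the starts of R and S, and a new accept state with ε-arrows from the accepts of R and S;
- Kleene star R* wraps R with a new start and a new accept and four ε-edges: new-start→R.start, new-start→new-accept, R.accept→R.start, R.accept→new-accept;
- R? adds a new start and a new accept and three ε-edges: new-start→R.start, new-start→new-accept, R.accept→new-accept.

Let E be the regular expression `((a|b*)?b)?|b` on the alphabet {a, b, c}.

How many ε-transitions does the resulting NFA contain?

18

Bottom-up over the parse tree:
Each of the 4 symbol leaves contributes 0 ε-transitions.
  b* = 4 ε-transitions
  a|b* = 8 ε-transitions
  (a|b*)? = 11 ε-transitions
  (a|b*)?b = 11 ε-transitions
  ((a|b*)?b)? = 14 ε-transitions
  ((a|b*)?b)?|b = 18 ε-transitions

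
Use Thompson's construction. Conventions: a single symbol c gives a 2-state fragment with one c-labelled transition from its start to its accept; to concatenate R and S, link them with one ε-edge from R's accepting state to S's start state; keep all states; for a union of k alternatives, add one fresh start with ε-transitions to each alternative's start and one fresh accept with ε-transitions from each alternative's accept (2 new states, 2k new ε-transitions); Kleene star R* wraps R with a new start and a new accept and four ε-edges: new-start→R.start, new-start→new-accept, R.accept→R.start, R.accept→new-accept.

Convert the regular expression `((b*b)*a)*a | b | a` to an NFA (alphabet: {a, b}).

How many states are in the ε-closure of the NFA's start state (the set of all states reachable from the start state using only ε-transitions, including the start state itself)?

13

Work bottom-up. For each fragment F, track |ε-closure(F.start)| and whether F's accept lies in that closure (i.e. whether F accepts ε). A single-symbol fragment has closure size 1 and does not accept ε.
  b* → the star's fresh start ε-reaches both the body's start and the fresh accept: |closure| = 2 + 1 = 3
  b*b → |closure| = 3 + 1 = 4 (closure spills across the concat boundary because the left factor accepts ε)
  (b*b)* → |closure| = 1 (new start) + 4 (body) + 1 (new accept) = 6
  (b*b)*a → |closure| = 6 + 1 = 7 (closure spills across the concat boundary because the left factor accepts ε)
  ((b*b)*a)* → the star's fresh start ε-reaches both the body's start and the fresh accept: |closure| = 2 + 7 = 9
  ((b*b)*a)*a → |closure| = 9 + 1 = 10 (closure spills across the concat boundary because the left factor accepts ε)
  ((b*b)*a)*a | b | a → new start ε-reaches every alternative's start; none of them accept ε, so the new accept is not reached: |closure| = 1 + 10 + 1 + 1 = 13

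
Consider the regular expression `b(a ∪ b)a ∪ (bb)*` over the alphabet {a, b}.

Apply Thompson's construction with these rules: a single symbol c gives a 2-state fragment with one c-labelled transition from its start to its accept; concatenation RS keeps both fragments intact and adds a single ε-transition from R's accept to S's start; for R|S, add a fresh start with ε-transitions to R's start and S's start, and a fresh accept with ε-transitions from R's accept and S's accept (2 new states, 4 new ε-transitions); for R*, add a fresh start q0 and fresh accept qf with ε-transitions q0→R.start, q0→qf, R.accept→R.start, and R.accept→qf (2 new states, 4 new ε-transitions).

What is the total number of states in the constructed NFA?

Bottom-up over the parse tree:
Each of the 6 symbol leaves contributes a 2-state fragment.
  a ∪ b → 6 states
  b(a ∪ b)a → 10 states
  bb → 4 states
  (bb)* → 6 states
  b(a ∪ b)a ∪ (bb)* → 18 states

18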